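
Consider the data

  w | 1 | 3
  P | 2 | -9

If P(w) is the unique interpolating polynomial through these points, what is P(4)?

-29/2

Evaluate each Lagrange basis at w = 4:
L_0(4) = (1)/[(-2)] = -1/2
L_1(4) = (3)/[(2)] = 3/2
Sum: 2·(-1/2) + (-9)·(3/2) = -29/2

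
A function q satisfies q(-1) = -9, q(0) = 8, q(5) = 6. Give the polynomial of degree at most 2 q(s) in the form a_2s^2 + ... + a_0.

Newton's divided differences:
q[-1,0] = (8 - (-9)) / (0 - (-1)) = 17
q[0,5] = (6 - 8) / (5 - 0) = -2/5
q[-1,0,5] = (-2/5 - 17) / (5 - (-1)) = -29/10
q(s) = -9 + 17·(s + 1) + (-29/10)·(s + 1)s
Expanding: q(s) = -(29/10)s^2 + (141/10)s + 8

q(s) = -(29/10)s^2 + (141/10)s + 8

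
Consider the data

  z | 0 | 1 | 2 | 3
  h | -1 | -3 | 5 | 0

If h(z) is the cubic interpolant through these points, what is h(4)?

Using Newton's divided-difference form:
h[0,1] = (-3 - (-1)) / (1 - 0) = -2
h[1,2] = (5 - (-3)) / (2 - 1) = 8
h[2,3] = (0 - 5) / (3 - 2) = -5
h[0,1,2] = (8 - (-2)) / (2 - 0) = 5
h[1,2,3] = (-5 - 8) / (3 - 1) = -13/2
h[0,1,2,3] = (-13/2 - 5) / (3 - 0) = -23/6
h(4) = -1 + (-2)·(4) + 5·(4)·(3) + (-23/6)·(4)·(3)·(2) = -41

-41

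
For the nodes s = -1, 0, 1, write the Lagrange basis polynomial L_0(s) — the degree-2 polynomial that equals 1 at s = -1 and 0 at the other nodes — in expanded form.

L_0(s) = (1/2)s^2 - (1/2)s

L_0(s) = s(s - 1) / [(-1)·(-2)]
       = (s^2 - s) / (2)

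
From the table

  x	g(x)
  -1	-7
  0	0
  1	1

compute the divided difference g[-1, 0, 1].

-3

g[-1,0] = (0 - (-7)) / (0 - (-1)) = 7
g[0,1] = (1 - 0) / (1 - 0) = 1
g[-1,0,1] = (1 - 7) / (1 - (-1)) = -3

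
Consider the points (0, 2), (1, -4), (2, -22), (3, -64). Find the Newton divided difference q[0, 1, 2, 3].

-2

q[0,1] = (-4 - 2) / (1 - 0) = -6
q[1,2] = (-22 - (-4)) / (2 - 1) = -18
q[2,3] = (-64 - (-22)) / (3 - 2) = -42
q[0,1,2] = (-18 - (-6)) / (2 - 0) = -6
q[1,2,3] = (-42 - (-18)) / (3 - 1) = -12
q[0,1,2,3] = (-12 - (-6)) / (3 - 0) = -2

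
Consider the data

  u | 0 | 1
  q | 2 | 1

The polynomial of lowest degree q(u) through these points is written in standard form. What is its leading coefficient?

-1

Build the Lagrange basis polynomials:
L_0(u) = (u - 1) / [-1] = -u + 1
L_1(u) = u / [1] = u
q(u) = 2·L_0 + 1·L_1
Only the coefficient of u is needed; take it from each L_i and combine:
2·(-1) + 1·(1) = -1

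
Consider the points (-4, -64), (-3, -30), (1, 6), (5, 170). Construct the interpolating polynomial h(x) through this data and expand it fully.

Build the Lagrange basis polynomials:
L_0(x) = (x + 3)(x - 1)(x - 5) / [-45] = -(1/45)x^3 + (1/15)x^2 + (13/45)x - 1/3
L_1(x) = (x + 4)(x - 1)(x - 5) / [32] = (1/32)x^3 - (1/16)x^2 - (19/32)x + 5/8
L_2(x) = (x + 4)(x + 3)(x - 5) / [-80] = -(1/80)x^3 - (1/40)x^2 + (23/80)x + 3/4
L_3(x) = (x + 4)(x + 3)(x - 1) / [288] = (1/288)x^3 + (1/48)x^2 + (5/288)x - 1/24
h(x) = (-64)·L_0 + (-30)·L_1 + 6·L_2 + 170·L_3
  (-64)·L_0(x) = (64/45)x^3 - (64/15)x^2 - (832/45)x + 64/3
  (-30)·L_1(x) = -(15/16)x^3 + (15/8)x^2 + (285/16)x - 75/4
  6·L_2(x) = -(3/40)x^3 - (3/20)x^2 + (69/40)x + 9/2
  170·L_3(x) = (85/144)x^3 + (85/24)x^2 + (425/144)x - 85/12
Adding term by term: x^3 + x^2 + 4x

h(x) = x^3 + x^2 + 4x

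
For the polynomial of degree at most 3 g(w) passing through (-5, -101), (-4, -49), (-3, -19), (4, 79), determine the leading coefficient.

Build the Lagrange basis polynomials:
L_0(w) = (w + 4)(w + 3)(w - 4) / [-18] = -(1/18)w^3 - (1/6)w^2 + (8/9)w + 8/3
L_1(w) = (w + 5)(w + 3)(w - 4) / [8] = (1/8)w^3 + (1/2)w^2 - (17/8)w - 15/2
L_2(w) = (w + 5)(w + 4)(w - 4) / [-14] = -(1/14)w^3 - (5/14)w^2 + (8/7)w + 40/7
L_3(w) = (w + 5)(w + 4)(w + 3) / [504] = (1/504)w^3 + (1/42)w^2 + (47/504)w + 5/42
g(w) = (-101)·L_0 + (-49)·L_1 + (-19)·L_2 + 79·L_3
Only the coefficient of w^3 is needed; take it from each L_i and combine:
(-101)·(-1/18) + (-49)·(1/8) + (-19)·(-1/14) + 79·(1/504) = 1

1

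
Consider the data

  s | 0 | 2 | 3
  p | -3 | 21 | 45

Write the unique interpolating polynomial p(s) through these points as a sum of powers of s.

p(s) = 4s^2 + 4s - 3

Build the Lagrange basis polynomials:
L_0(s) = (s - 2)(s - 3) / [6] = (1/6)s^2 - (5/6)s + 1
L_1(s) = s(s - 3) / [-2] = -(1/2)s^2 + (3/2)s
L_2(s) = s(s - 2) / [3] = (1/3)s^2 - (2/3)s
p(s) = (-3)·L_0 + 21·L_1 + 45·L_2
  (-3)·L_0(s) = -(1/2)s^2 + (5/2)s - 3
  21·L_1(s) = -(21/2)s^2 + (63/2)s
  45·L_2(s) = 15s^2 - 30s
Adding term by term: 4s^2 + 4s - 3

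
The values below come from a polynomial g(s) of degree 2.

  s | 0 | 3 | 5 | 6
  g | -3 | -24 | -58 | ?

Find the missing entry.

-81

The 3 known values determine g uniquely (degree ≤ 2).
L_0(6) = (3)·(1)/[(-3)·(-5)] = 1/5
L_1(6) = (6)·(1)/[(3)·(-2)] = -1
L_2(6) = (6)·(3)/[(5)·(2)] = 9/5
Sum: (-3)·(1/5) + (-24)·(-1) + (-58)·(9/5) = -81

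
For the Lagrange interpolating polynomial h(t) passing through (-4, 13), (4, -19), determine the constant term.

L_0(t) = (t - 4) / [-8] = -(1/8)t + 1/2
L_1(t) = (t + 4) / [8] = (1/8)t + 1/2
h(t) = 13·L_0 + (-19)·L_1
Only the constant term is needed; take it from each L_i and combine:
13·(1/2) + (-19)·(1/2) = -3

-3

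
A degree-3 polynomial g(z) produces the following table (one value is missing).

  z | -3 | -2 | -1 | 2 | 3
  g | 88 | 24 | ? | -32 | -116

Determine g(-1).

4

The 4 known values determine g uniquely (degree ≤ 3).
Evaluate each Lagrange basis at z = -1:
L_0(-1) = (1)·(-3)·(-4)/[(-1)·(-5)·(-6)] = -2/5
L_1(-1) = (2)·(-3)·(-4)/[(1)·(-4)·(-5)] = 6/5
L_2(-1) = (2)·(1)·(-4)/[(5)·(4)·(-1)] = 2/5
L_3(-1) = (2)·(1)·(-3)/[(6)·(5)·(1)] = -1/5
Sum: 88·(-2/5) + 24·(6/5) + (-32)·(2/5) + (-116)·(-1/5) = 4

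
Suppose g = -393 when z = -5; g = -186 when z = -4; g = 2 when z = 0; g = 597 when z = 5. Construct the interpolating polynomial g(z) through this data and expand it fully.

Build the Lagrange basis polynomials:
L_0(z) = (z + 4)z(z - 5) / [-50] = -(1/50)z^3 + (1/50)z^2 + (2/5)z
L_1(z) = (z + 5)z(z - 5) / [36] = (1/36)z^3 - (25/36)z
L_2(z) = (z + 5)(z + 4)(z - 5) / [-100] = -(1/100)z^3 - (1/25)z^2 + (1/4)z + 1
L_3(z) = (z + 5)(z + 4)z / [450] = (1/450)z^3 + (1/50)z^2 + (2/45)z
g(z) = (-393)·L_0 + (-186)·L_1 + 2·L_2 + 597·L_3
  (-393)·L_0(z) = (393/50)z^3 - (393/50)z^2 - (786/5)z
  (-186)·L_1(z) = -(31/6)z^3 + (775/6)z
  2·L_2(z) = -(1/50)z^3 - (2/25)z^2 + (1/2)z + 2
  597·L_3(z) = (199/150)z^3 + (597/50)z^2 + (398/15)z
Adding term by term: 4z^3 + 4z^2 - z + 2

g(z) = 4z^3 + 4z^2 - z + 2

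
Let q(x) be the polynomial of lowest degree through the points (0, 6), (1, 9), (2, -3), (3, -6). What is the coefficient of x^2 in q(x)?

-39/2

Build the Lagrange basis polynomials:
L_0(x) = (x - 1)(x - 2)(x - 3) / [-6] = -(1/6)x^3 + x^2 - (11/6)x + 1
L_1(x) = x(x - 2)(x - 3) / [2] = (1/2)x^3 - (5/2)x^2 + 3x
L_2(x) = x(x - 1)(x - 3) / [-2] = -(1/2)x^3 + 2x^2 - (3/2)x
L_3(x) = x(x - 1)(x - 2) / [6] = (1/6)x^3 - (1/2)x^2 + (1/3)x
q(x) = 6·L_0 + 9·L_1 + (-3)·L_2 + (-6)·L_3
Only the coefficient of x^2 is needed; take it from each L_i and combine:
6·(1) + 9·(-5/2) + (-3)·(2) + (-6)·(-1/2) = -39/2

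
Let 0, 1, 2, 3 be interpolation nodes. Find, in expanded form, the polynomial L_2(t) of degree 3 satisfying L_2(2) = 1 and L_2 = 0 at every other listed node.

L_2(t) = t(t - 1)(t - 3) / [(2)·(1)·(-1)]
       = (t^3 - 4t^2 + 3t) / (-2)

L_2(t) = -(1/2)t^3 + 2t^2 - (3/2)t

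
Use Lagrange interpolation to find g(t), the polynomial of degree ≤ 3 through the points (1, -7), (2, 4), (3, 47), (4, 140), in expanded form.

g(t) = 3t^3 - 2t^2 - 4t - 4

L_0(t) = (t - 2)(t - 3)(t - 4) / [-6] = -(1/6)t^3 + (3/2)t^2 - (13/3)t + 4
L_1(t) = (t - 1)(t - 3)(t - 4) / [2] = (1/2)t^3 - 4t^2 + (19/2)t - 6
L_2(t) = (t - 1)(t - 2)(t - 4) / [-2] = -(1/2)t^3 + (7/2)t^2 - 7t + 4
L_3(t) = (t - 1)(t - 2)(t - 3) / [6] = (1/6)t^3 - t^2 + (11/6)t - 1
g(t) = (-7)·L_0 + 4·L_1 + 47·L_2 + 140·L_3
  (-7)·L_0(t) = (7/6)t^3 - (21/2)t^2 + (91/3)t - 28
  4·L_1(t) = 2t^3 - 16t^2 + 38t - 24
  47·L_2(t) = -(47/2)t^3 + (329/2)t^2 - 329t + 188
  140·L_3(t) = (70/3)t^3 - 140t^2 + (770/3)t - 140
Adding term by term: 3t^3 - 2t^2 - 4t - 4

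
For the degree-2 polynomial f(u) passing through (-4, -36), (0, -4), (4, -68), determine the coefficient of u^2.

-3

The leading coefficient equals the top divided difference f[-4,0,4].
f[-4,0] = (-4 - (-36)) / (0 - (-4)) = 8
f[0,4] = (-68 - (-4)) / (4 - 0) = -16
f[-4,0,4] = (-16 - 8) / (4 - (-4)) = -3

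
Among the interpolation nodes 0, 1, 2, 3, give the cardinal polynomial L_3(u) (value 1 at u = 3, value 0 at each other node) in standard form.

L_3(u) = u(u - 1)(u - 2) / [(3)·(2)·(1)]
       = (u^3 - 3u^2 + 2u) / (6)

L_3(u) = (1/6)u^3 - (1/2)u^2 + (1/3)u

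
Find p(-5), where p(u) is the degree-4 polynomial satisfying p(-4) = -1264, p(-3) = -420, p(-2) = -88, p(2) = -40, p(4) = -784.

-2980

Evaluate each Lagrange basis at u = -5:
L_0(-5) = (-2)·(-3)·(-7)·(-9)/[(-1)·(-2)·(-6)·(-8)] = 63/16
L_1(-5) = (-1)·(-3)·(-7)·(-9)/[(1)·(-1)·(-5)·(-7)] = -27/5
L_2(-5) = (-1)·(-2)·(-7)·(-9)/[(2)·(1)·(-4)·(-6)] = 21/8
L_3(-5) = (-1)·(-2)·(-3)·(-9)/[(6)·(5)·(4)·(-2)] = -9/40
L_4(-5) = (-1)·(-2)·(-3)·(-7)/[(8)·(7)·(6)·(2)] = 1/16
Sum: (-1264)·(63/16) + (-420)·(-27/5) + (-88)·(21/8) + (-40)·(-9/40) + (-784)·(1/16) = -2980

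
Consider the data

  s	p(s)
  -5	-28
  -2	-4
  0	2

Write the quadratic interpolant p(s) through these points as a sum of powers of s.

Build the Lagrange basis polynomials:
L_0(s) = (s + 2)s / [15] = (1/15)s^2 + (2/15)s
L_1(s) = (s + 5)s / [-6] = -(1/6)s^2 - (5/6)s
L_2(s) = (s + 5)(s + 2) / [10] = (1/10)s^2 + (7/10)s + 1
p(s) = (-28)·L_0 + (-4)·L_1 + 2·L_2
  (-28)·L_0(s) = -(28/15)s^2 - (56/15)s
  (-4)·L_1(s) = (2/3)s^2 + (10/3)s
  2·L_2(s) = (1/5)s^2 + (7/5)s + 2
Adding term by term: -s^2 + s + 2

p(s) = -s^2 + s + 2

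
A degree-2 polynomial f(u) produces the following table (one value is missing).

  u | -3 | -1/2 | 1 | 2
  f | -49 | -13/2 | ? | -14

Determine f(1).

-5

The 3 known values determine f uniquely (degree ≤ 2).
Evaluate each Lagrange basis at u = 1:
L_0(1) = (3/2)·(-1)/[(-5/2)·(-5)] = -3/25
L_1(1) = (4)·(-1)/[(5/2)·(-5/2)] = 16/25
L_2(1) = (4)·(3/2)/[(5)·(5/2)] = 12/25
Sum: (-49)·(-3/25) + (-13/2)·(16/25) + (-14)·(12/25) = -5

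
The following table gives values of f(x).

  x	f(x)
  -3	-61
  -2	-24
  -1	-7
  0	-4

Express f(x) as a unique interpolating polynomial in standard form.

f(x) = x^3 - 4x^2 - 2x - 4

Newton's divided differences:
f[-3,-2] = (-24 - (-61)) / (-2 - (-3)) = 37
f[-2,-1] = (-7 - (-24)) / (-1 - (-2)) = 17
f[-1,0] = (-4 - (-7)) / (0 - (-1)) = 3
f[-3,-2,-1] = (17 - 37) / (-1 - (-3)) = -10
f[-2,-1,0] = (3 - 17) / (0 - (-2)) = -7
f[-3,-2,-1,0] = (-7 - (-10)) / (0 - (-3)) = 1
f(x) = -61 + 37·(x + 3) + (-10)·(x + 3)(x + 2) + 1·(x + 3)(x + 2)(x + 1)
Expanding: f(x) = x^3 - 4x^2 - 2x - 4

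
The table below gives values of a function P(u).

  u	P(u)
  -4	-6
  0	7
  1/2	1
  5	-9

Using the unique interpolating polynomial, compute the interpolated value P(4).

-8884/405

Evaluate each Lagrange basis at u = 4:
L_0(4) = (4)·(7/2)·(-1)/[(-4)·(-9/2)·(-9)] = 7/81
L_1(4) = (8)·(7/2)·(-1)/[(4)·(-1/2)·(-5)] = -14/5
L_2(4) = (8)·(4)·(-1)/[(9/2)·(1/2)·(-9/2)] = 256/81
L_3(4) = (8)·(4)·(7/2)/[(9)·(5)·(9/2)] = 224/405
Sum: (-6)·(7/81) + 7·(-14/5) + 1·(256/81) + (-9)·(224/405) = -8884/405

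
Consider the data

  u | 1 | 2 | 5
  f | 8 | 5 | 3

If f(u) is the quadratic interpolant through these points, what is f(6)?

14/3

Evaluate each Lagrange basis at u = 6:
L_0(6) = (4)·(1)/[(-1)·(-4)] = 1
L_1(6) = (5)·(1)/[(1)·(-3)] = -5/3
L_2(6) = (5)·(4)/[(4)·(3)] = 5/3
Sum: 8·(1) + 5·(-5/3) + 3·(5/3) = 14/3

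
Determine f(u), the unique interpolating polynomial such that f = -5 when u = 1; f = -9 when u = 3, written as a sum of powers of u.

L_0(u) = (u - 3) / [-2] = -(1/2)u + 3/2
L_1(u) = (u - 1) / [2] = (1/2)u - 1/2
f(u) = (-5)·L_0 + (-9)·L_1
  (-5)·L_0(u) = (5/2)u - 15/2
  (-9)·L_1(u) = -(9/2)u + 9/2
Adding term by term: -2u - 3

f(u) = -2u - 3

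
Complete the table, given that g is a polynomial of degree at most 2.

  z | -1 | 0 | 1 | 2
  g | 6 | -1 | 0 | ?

The 3 known values determine g uniquely (degree ≤ 2).
Evaluate each Lagrange basis at z = 2:
L_0(2) = (2)·(1)/[(-1)·(-2)] = 1
L_1(2) = (3)·(1)/[(1)·(-1)] = -3
L_2(2) = (3)·(2)/[(2)·(1)] = 3
Sum: 6·(1) + (-1)·(-3) + 0 = 9

9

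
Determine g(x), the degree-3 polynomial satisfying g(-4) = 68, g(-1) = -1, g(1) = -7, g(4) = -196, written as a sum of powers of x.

g(x) = -2x^3 - 4x^2 - x

Newton's divided differences:
g[-4,-1] = (-1 - 68) / (-1 - (-4)) = -23
g[-1,1] = (-7 - (-1)) / (1 - (-1)) = -3
g[1,4] = (-196 - (-7)) / (4 - 1) = -63
g[-4,-1,1] = (-3 - (-23)) / (1 - (-4)) = 4
g[-1,1,4] = (-63 - (-3)) / (4 - (-1)) = -12
g[-4,-1,1,4] = (-12 - 4) / (4 - (-4)) = -2
g(x) = 68 + (-23)·(x + 4) + 4·(x + 4)(x + 1) + (-2)·(x + 4)(x + 1)(x - 1)
Expanding: g(x) = -2x^3 - 4x^2 - x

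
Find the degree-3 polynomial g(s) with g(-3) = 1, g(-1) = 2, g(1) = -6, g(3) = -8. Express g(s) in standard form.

Build the Lagrange basis polynomials:
L_0(s) = (s + 1)(s - 1)(s - 3) / [-48] = -(1/48)s^3 + (1/16)s^2 + (1/48)s - 1/16
L_1(s) = (s + 3)(s - 1)(s - 3) / [16] = (1/16)s^3 - (1/16)s^2 - (9/16)s + 9/16
L_2(s) = (s + 3)(s + 1)(s - 3) / [-16] = -(1/16)s^3 - (1/16)s^2 + (9/16)s + 9/16
L_3(s) = (s + 3)(s + 1)(s - 1) / [48] = (1/48)s^3 + (1/16)s^2 - (1/48)s - 1/16
g(s) = 1·L_0 + 2·L_1 + (-6)·L_2 + (-8)·L_3
  1·L_0(s) = -(1/48)s^3 + (1/16)s^2 + (1/48)s - 1/16
  2·L_1(s) = (1/8)s^3 - (1/8)s^2 - (9/8)s + 9/8
  (-6)·L_2(s) = (3/8)s^3 + (3/8)s^2 - (27/8)s - 27/8
  (-8)·L_3(s) = -(1/6)s^3 - (1/2)s^2 + (1/6)s + 1/2
Adding term by term: (5/16)s^3 - (3/16)s^2 - (69/16)s - 29/16

g(s) = (5/16)s^3 - (3/16)s^2 - (69/16)s - 29/16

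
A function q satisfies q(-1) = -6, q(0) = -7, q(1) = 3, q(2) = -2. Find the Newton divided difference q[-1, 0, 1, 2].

-13/3

q[-1,0] = (-7 - (-6)) / (0 - (-1)) = -1
q[0,1] = (3 - (-7)) / (1 - 0) = 10
q[1,2] = (-2 - 3) / (2 - 1) = -5
q[-1,0,1] = (10 - (-1)) / (1 - (-1)) = 11/2
q[0,1,2] = (-5 - 10) / (2 - 0) = -15/2
q[-1,0,1,2] = (-15/2 - 11/2) / (2 - (-1)) = -13/3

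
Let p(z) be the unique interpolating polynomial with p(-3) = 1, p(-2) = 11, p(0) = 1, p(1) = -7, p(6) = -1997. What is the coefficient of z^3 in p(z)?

-3

L_0(z) = (z + 2)z(z - 1)(z - 6) / [108] = (1/108)z^4 - (5/108)z^3 - (2/27)z^2 + (1/9)z
L_1(z) = (z + 3)z(z - 1)(z - 6) / [-48] = -(1/48)z^4 + (1/12)z^3 + (5/16)z^2 - (3/8)z
L_2(z) = (z + 3)(z + 2)(z - 1)(z - 6) / [36] = (1/36)z^4 - (1/18)z^3 - (23/36)z^2 - (1/3)z + 1
L_3(z) = (z + 3)(z + 2)z(z - 6) / [-60] = -(1/60)z^4 + (1/60)z^3 + (2/5)z^2 + (3/5)z
L_4(z) = (z + 3)(z + 2)z(z - 1) / [2160] = (1/2160)z^4 + (1/540)z^3 + (1/2160)z^2 - (1/360)z
p(z) = 1·L_0 + 11·L_1 + 1·L_2 + (-7)·L_3 + (-1997)·L_4
Only the coefficient of z^3 is needed; take it from each L_i and combine:
1·(-5/108) + 11·(1/12) + 1·(-1/18) + (-7)·(1/60) + (-1997)·(1/540) = -3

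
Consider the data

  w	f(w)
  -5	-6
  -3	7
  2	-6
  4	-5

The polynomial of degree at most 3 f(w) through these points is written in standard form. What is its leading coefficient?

61/315

L_0(w) = (w + 3)(w - 2)(w - 4) / [-126] = -(1/126)w^3 + (1/42)w^2 + (5/63)w - 4/21
L_1(w) = (w + 5)(w - 2)(w - 4) / [70] = (1/70)w^3 - (1/70)w^2 - (11/35)w + 4/7
L_2(w) = (w + 5)(w + 3)(w - 4) / [-70] = -(1/70)w^3 - (2/35)w^2 + (17/70)w + 6/7
L_3(w) = (w + 5)(w + 3)(w - 2) / [126] = (1/126)w^3 + (1/21)w^2 - (1/126)w - 5/21
f(w) = (-6)·L_0 + 7·L_1 + (-6)·L_2 + (-5)·L_3
Only the coefficient of w^3 is needed; take it from each L_i and combine:
(-6)·(-1/126) + 7·(1/70) + (-6)·(-1/70) + (-5)·(1/126) = 61/315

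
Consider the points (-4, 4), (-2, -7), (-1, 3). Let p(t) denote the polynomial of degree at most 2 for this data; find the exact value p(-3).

L_0(-3) = (-1)·(-2)/[(-2)·(-3)] = 1/3
L_1(-3) = (1)·(-2)/[(2)·(-1)] = 1
L_2(-3) = (1)·(-1)/[(3)·(1)] = -1/3
Sum: 4·(1/3) + (-7)·(1) + 3·(-1/3) = -20/3

-20/3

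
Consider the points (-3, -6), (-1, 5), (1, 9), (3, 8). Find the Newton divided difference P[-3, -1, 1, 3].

P[-3,-1] = (5 - (-6)) / (-1 - (-3)) = 11/2
P[-1,1] = (9 - 5) / (1 - (-1)) = 2
P[1,3] = (8 - 9) / (3 - 1) = -1/2
P[-3,-1,1] = (2 - 11/2) / (1 - (-3)) = -7/8
P[-1,1,3] = (-1/2 - 2) / (3 - (-1)) = -5/8
P[-3,-1,1,3] = (-5/8 - (-7/8)) / (3 - (-3)) = 1/24

1/24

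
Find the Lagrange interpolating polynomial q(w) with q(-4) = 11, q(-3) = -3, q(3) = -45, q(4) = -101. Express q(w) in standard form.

q(w) = -w^3 - 3w^2 + 2w + 3

L_0(w) = (w + 3)(w - 3)(w - 4) / [-56] = -(1/56)w^3 + (1/14)w^2 + (9/56)w - 9/14
L_1(w) = (w + 4)(w - 3)(w - 4) / [42] = (1/42)w^3 - (1/14)w^2 - (8/21)w + 8/7
L_2(w) = (w + 4)(w + 3)(w - 4) / [-42] = -(1/42)w^3 - (1/14)w^2 + (8/21)w + 8/7
L_3(w) = (w + 4)(w + 3)(w - 3) / [56] = (1/56)w^3 + (1/14)w^2 - (9/56)w - 9/14
q(w) = 11·L_0 + (-3)·L_1 + (-45)·L_2 + (-101)·L_3
  11·L_0(w) = -(11/56)w^3 + (11/14)w^2 + (99/56)w - 99/14
  (-3)·L_1(w) = -(1/14)w^3 + (3/14)w^2 + (8/7)w - 24/7
  (-45)·L_2(w) = (15/14)w^3 + (45/14)w^2 - (120/7)w - 360/7
  (-101)·L_3(w) = -(101/56)w^3 - (101/14)w^2 + (909/56)w + 909/14
Adding term by term: -w^3 - 3w^2 + 2w + 3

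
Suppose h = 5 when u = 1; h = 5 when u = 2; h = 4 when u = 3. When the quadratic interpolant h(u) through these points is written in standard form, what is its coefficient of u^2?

-1/2

The leading coefficient equals the top divided difference h[1,2,3].
h[1,2] = (5 - 5) / (2 - 1) = 0
h[2,3] = (4 - 5) / (3 - 2) = -1
h[1,2,3] = (-1 - 0) / (3 - 1) = -1/2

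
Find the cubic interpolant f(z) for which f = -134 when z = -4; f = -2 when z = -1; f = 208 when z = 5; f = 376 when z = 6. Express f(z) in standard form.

Build the Lagrange basis polynomials:
L_0(z) = (z + 1)(z - 5)(z - 6) / [-270] = -(1/270)z^3 + (1/27)z^2 - (19/270)z - 1/9
L_1(z) = (z + 4)(z - 5)(z - 6) / [126] = (1/126)z^3 - (1/18)z^2 - (1/9)z + 20/21
L_2(z) = (z + 4)(z + 1)(z - 6) / [-54] = -(1/54)z^3 + (1/54)z^2 + (13/27)z + 4/9
L_3(z) = (z + 4)(z + 1)(z - 5) / [70] = (1/70)z^3 - (3/10)z - 2/7
f(z) = (-134)·L_0 + (-2)·L_1 + 208·L_2 + 376·L_3
  (-134)·L_0(z) = (67/135)z^3 - (134/27)z^2 + (1273/135)z + 134/9
  (-2)·L_1(z) = -(1/63)z^3 + (1/9)z^2 + (2/9)z - 40/21
  208·L_2(z) = -(104/27)z^3 + (104/27)z^2 + (2704/27)z + 832/9
  376·L_3(z) = (188/35)z^3 - (564/5)z - 752/7
Adding term by term: 2z^3 - z^2 - 3z - 2

f(z) = 2z^3 - z^2 - 3z - 2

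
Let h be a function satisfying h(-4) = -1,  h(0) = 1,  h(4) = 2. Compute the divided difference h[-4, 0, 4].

-1/32

h[-4,0] = (1 - (-1)) / (0 - (-4)) = 1/2
h[0,4] = (2 - 1) / (4 - 0) = 1/4
h[-4,0,4] = (1/4 - 1/2) / (4 - (-4)) = -1/32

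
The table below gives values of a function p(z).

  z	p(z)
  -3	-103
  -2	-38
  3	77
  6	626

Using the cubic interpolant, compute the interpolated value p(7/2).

983/8

Evaluate each Lagrange basis at z = 7/2:
L_0(7/2) = (11/2)·(1/2)·(-5/2)/[(-1)·(-6)·(-9)] = 55/432
L_1(7/2) = (13/2)·(1/2)·(-5/2)/[(1)·(-5)·(-8)] = -13/64
L_2(7/2) = (13/2)·(11/2)·(-5/2)/[(6)·(5)·(-3)] = 143/144
L_3(7/2) = (13/2)·(11/2)·(1/2)/[(9)·(8)·(3)] = 143/1728
Sum: (-103)·(55/432) + (-38)·(-13/64) + 77·(143/144) + 626·(143/1728) = 983/8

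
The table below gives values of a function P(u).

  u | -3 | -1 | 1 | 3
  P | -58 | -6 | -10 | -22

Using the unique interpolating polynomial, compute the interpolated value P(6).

50

Using Newton's divided-difference form:
P[-3,-1] = (-6 - (-58)) / (-1 - (-3)) = 26
P[-1,1] = (-10 - (-6)) / (1 - (-1)) = -2
P[1,3] = (-22 - (-10)) / (3 - 1) = -6
P[-3,-1,1] = (-2 - 26) / (1 - (-3)) = -7
P[-1,1,3] = (-6 - (-2)) / (3 - (-1)) = -1
P[-3,-1,1,3] = (-1 - (-7)) / (3 - (-3)) = 1
P(6) = -58 + 26·(9) + (-7)·(9)·(7) + 1·(9)·(7)·(5) = 50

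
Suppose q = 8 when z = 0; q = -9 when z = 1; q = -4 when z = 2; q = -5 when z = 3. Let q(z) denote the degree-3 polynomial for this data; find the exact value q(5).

L_0(5) = (4)·(3)·(2)/[(-1)·(-2)·(-3)] = -4
L_1(5) = (5)·(3)·(2)/[(1)·(-1)·(-2)] = 15
L_2(5) = (5)·(4)·(2)/[(2)·(1)·(-1)] = -20
L_3(5) = (5)·(4)·(3)/[(3)·(2)·(1)] = 10
Sum: 8·(-4) + (-9)·(15) + (-4)·(-20) + (-5)·(10) = -137

-137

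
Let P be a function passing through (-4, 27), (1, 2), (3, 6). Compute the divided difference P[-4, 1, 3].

1

P[-4,1] = (2 - 27) / (1 - (-4)) = -5
P[1,3] = (6 - 2) / (3 - 1) = 2
P[-4,1,3] = (2 - (-5)) / (3 - (-4)) = 1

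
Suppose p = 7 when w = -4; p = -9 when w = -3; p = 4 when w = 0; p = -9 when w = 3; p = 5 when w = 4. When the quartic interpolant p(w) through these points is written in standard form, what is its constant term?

4

L_0(w) = (w + 3)w(w - 3)(w - 4) / [224] = (1/224)w^4 - (1/56)w^3 - (9/224)w^2 + (9/56)w
L_1(w) = (w + 4)w(w - 3)(w - 4) / [-126] = -(1/126)w^4 + (1/42)w^3 + (8/63)w^2 - (8/21)w
L_2(w) = (w + 4)(w + 3)(w - 3)(w - 4) / [144] = (1/144)w^4 - (25/144)w^2 + 1
L_3(w) = (w + 4)(w + 3)w(w - 4) / [-126] = -(1/126)w^4 - (1/42)w^3 + (8/63)w^2 + (8/21)w
L_4(w) = (w + 4)(w + 3)w(w - 3) / [224] = (1/224)w^4 + (1/56)w^3 - (9/224)w^2 - (9/56)w
p(w) = 7·L_0 + (-9)·L_1 + 4·L_2 + (-9)·L_3 + 5·L_4
Only the constant term is needed; take it from each L_i and combine:
7·(0) + (-9)·(0) + 4·(1) + (-9)·(0) + 5·(0) = 4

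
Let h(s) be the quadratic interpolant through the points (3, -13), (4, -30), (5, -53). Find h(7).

Evaluate each Lagrange basis at s = 7:
L_0(7) = (3)·(2)/[(-1)·(-2)] = 3
L_1(7) = (4)·(2)/[(1)·(-1)] = -8
L_2(7) = (4)·(3)/[(2)·(1)] = 6
Sum: (-13)·(3) + (-30)·(-8) + (-53)·(6) = -117

-117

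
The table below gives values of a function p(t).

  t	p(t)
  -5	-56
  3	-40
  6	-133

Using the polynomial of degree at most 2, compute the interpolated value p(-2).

-5

Evaluate each Lagrange basis at t = -2:
L_0(-2) = (-5)·(-8)/[(-8)·(-11)] = 5/11
L_1(-2) = (3)·(-8)/[(8)·(-3)] = 1
L_2(-2) = (3)·(-5)/[(11)·(3)] = -5/11
Sum: (-56)·(5/11) + (-40)·(1) + (-133)·(-5/11) = -5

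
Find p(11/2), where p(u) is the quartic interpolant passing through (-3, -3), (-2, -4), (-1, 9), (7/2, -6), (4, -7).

13747/308

Using Newton's divided-difference form:
p[-3,-2] = (-4 - (-3)) / (-2 - (-3)) = -1
p[-2,-1] = (9 - (-4)) / (-1 - (-2)) = 13
p[-1,7/2] = (-6 - 9) / (7/2 - (-1)) = -10/3
p[7/2,4] = (-7 - (-6)) / (4 - 7/2) = -2
p[-3,-2,-1] = (13 - (-1)) / (-1 - (-3)) = 7
p[-2,-1,7/2] = (-10/3 - 13) / (7/2 - (-2)) = -98/33
p[-1,7/2,4] = (-2 - (-10/3)) / (4 - (-1)) = 4/15
p[-3,-2,-1,7/2] = (-98/33 - 7) / (7/2 - (-3)) = -658/429
p[-2,-1,7/2,4] = (4/15 - (-98/33)) / (4 - (-2)) = 89/165
p[-3,-2,-1,7/2,4] = (89/165 - (-658/429)) / (4 - (-3)) = 4447/15015
p(11/2) = -3 + (-1)·(17/2) + 7·(17/2)·(15/2) + (-658/429)·(17/2)·(15/2)·(13/2) + (4447/15015)·(17/2)·(15/2)·(13/2)·(2) = 13747/308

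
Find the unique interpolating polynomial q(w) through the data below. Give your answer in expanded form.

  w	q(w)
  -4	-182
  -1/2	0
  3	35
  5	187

q(w) = 2w^3 - 3w^2 + 2w + 2

L_0(w) = (w + 1/2)(w - 3)(w - 5) / [-441/2] = -(2/441)w^3 + (5/147)w^2 - (22/441)w - 5/147
L_1(w) = (w + 4)(w - 3)(w - 5) / [539/8] = (8/539)w^3 - (32/539)w^2 - (136/539)w + 480/539
L_2(w) = (w + 4)(w + 1/2)(w - 5) / [-49] = -(1/49)w^3 + (1/98)w^2 + (41/98)w + 10/49
L_3(w) = (w + 4)(w + 1/2)(w - 3) / [99] = (1/99)w^3 + (1/66)w^2 - (23/198)w - 2/33
q(w) = (-182)·L_0 + 0·L_1 + 35·L_2 + 187·L_3
  (-182)·L_0(w) = (52/63)w^3 - (130/21)w^2 + (572/63)w + 130/21
  0·L_1(w) = 0
  35·L_2(w) = -(5/7)w^3 + (5/14)w^2 + (205/14)w + 50/7
  187·L_3(w) = (17/9)w^3 + (17/6)w^2 - (391/18)w - 34/3
Adding term by term: 2w^3 - 3w^2 + 2w + 2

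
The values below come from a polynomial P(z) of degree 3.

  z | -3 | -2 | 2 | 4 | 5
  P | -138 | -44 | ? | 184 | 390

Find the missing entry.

12

The 4 known values determine P uniquely (degree ≤ 3).
Evaluate each Lagrange basis at z = 2:
L_0(2) = (4)·(-2)·(-3)/[(-1)·(-7)·(-8)] = -3/7
L_1(2) = (5)·(-2)·(-3)/[(1)·(-6)·(-7)] = 5/7
L_2(2) = (5)·(4)·(-3)/[(7)·(6)·(-1)] = 10/7
L_3(2) = (5)·(4)·(-2)/[(8)·(7)·(1)] = -5/7
Sum: (-138)·(-3/7) + (-44)·(5/7) + 184·(10/7) + 390·(-5/7) = 12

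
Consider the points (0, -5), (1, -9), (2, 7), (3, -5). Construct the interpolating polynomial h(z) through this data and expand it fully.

Build the Lagrange basis polynomials:
L_0(z) = (z - 1)(z - 2)(z - 3) / [-6] = -(1/6)z^3 + z^2 - (11/6)z + 1
L_1(z) = z(z - 2)(z - 3) / [2] = (1/2)z^3 - (5/2)z^2 + 3z
L_2(z) = z(z - 1)(z - 3) / [-2] = -(1/2)z^3 + 2z^2 - (3/2)z
L_3(z) = z(z - 1)(z - 2) / [6] = (1/6)z^3 - (1/2)z^2 + (1/3)z
h(z) = (-5)·L_0 + (-9)·L_1 + 7·L_2 + (-5)·L_3
  (-5)·L_0(z) = (5/6)z^3 - 5z^2 + (55/6)z - 5
  (-9)·L_1(z) = -(9/2)z^3 + (45/2)z^2 - 27z
  7·L_2(z) = -(7/2)z^3 + 14z^2 - (21/2)z
  (-5)·L_3(z) = -(5/6)z^3 + (5/2)z^2 - (5/3)z
Adding term by term: -8z^3 + 34z^2 - 30z - 5

h(z) = -8z^3 + 34z^2 - 30z - 5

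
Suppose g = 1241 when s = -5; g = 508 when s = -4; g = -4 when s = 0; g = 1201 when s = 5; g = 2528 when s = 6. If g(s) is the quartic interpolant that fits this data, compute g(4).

Evaluate each Lagrange basis at s = 4:
L_0(4) = (8)·(4)·(-1)·(-2)/[(-1)·(-5)·(-10)·(-11)] = 32/275
L_1(4) = (9)·(4)·(-1)·(-2)/[(1)·(-4)·(-9)·(-10)] = -1/5
L_2(4) = (9)·(8)·(-1)·(-2)/[(5)·(4)·(-5)·(-6)] = 6/25
L_3(4) = (9)·(8)·(4)·(-2)/[(10)·(9)·(5)·(-1)] = 32/25
L_4(4) = (9)·(8)·(4)·(-1)/[(11)·(10)·(6)·(1)] = -24/55
Sum: 1241·(32/275) + 508·(-1/5) + (-4)·(6/25) + 1201·(32/25) + 2528·(-24/55) = 476

476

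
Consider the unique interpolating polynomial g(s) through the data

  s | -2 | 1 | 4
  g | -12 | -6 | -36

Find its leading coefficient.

L_0(s) = (s - 1)(s - 4) / [18] = (1/18)s^2 - (5/18)s + 2/9
L_1(s) = (s + 2)(s - 4) / [-9] = -(1/9)s^2 + (2/9)s + 8/9
L_2(s) = (s + 2)(s - 1) / [18] = (1/18)s^2 + (1/18)s - 1/9
g(s) = (-12)·L_0 + (-6)·L_1 + (-36)·L_2
Only the coefficient of s^2 is needed; take it from each L_i and combine:
(-12)·(1/18) + (-6)·(-1/9) + (-36)·(1/18) = -2

-2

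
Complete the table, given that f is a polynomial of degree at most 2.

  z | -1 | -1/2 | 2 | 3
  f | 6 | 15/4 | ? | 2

0

The 3 known values determine f uniquely (degree ≤ 2).
Evaluate each Lagrange basis at z = 2:
L_0(2) = (5/2)·(-1)/[(-1/2)·(-4)] = -5/4
L_1(2) = (3)·(-1)/[(1/2)·(-7/2)] = 12/7
L_2(2) = (3)·(5/2)/[(4)·(7/2)] = 15/28
Sum: 6·(-5/4) + 15/4·(12/7) + 2·(15/28) = 0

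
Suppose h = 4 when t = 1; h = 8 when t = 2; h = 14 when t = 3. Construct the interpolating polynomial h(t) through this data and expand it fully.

h(t) = t^2 + t + 2

Newton's divided differences:
h[1,2] = (8 - 4) / (2 - 1) = 4
h[2,3] = (14 - 8) / (3 - 2) = 6
h[1,2,3] = (6 - 4) / (3 - 1) = 1
h(t) = 4 + 4·(t - 1) + 1·(t - 1)(t - 2)
Expanding: h(t) = t^2 + t + 2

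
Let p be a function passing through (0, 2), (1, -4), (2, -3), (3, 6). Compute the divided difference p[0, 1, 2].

p[0,1] = (-4 - 2) / (1 - 0) = -6
p[1,2] = (-3 - (-4)) / (2 - 1) = 1
p[0,1,2] = (1 - (-6)) / (2 - 0) = 7/2

7/2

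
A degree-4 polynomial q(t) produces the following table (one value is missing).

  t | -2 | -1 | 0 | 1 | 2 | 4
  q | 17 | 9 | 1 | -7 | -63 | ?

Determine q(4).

The 5 known values determine q uniquely (degree ≤ 4).
Evaluate each Lagrange basis at t = 4:
L_0(4) = (5)·(4)·(3)·(2)/[(-1)·(-2)·(-3)·(-4)] = 5
L_1(4) = (6)·(4)·(3)·(2)/[(1)·(-1)·(-2)·(-3)] = -24
L_2(4) = (6)·(5)·(3)·(2)/[(2)·(1)·(-1)·(-2)] = 45
L_3(4) = (6)·(5)·(4)·(2)/[(3)·(2)·(1)·(-1)] = -40
L_4(4) = (6)·(5)·(4)·(3)/[(4)·(3)·(2)·(1)] = 15
Sum: 17·(5) + 9·(-24) + 1·(45) + (-7)·(-40) + (-63)·(15) = -751

-751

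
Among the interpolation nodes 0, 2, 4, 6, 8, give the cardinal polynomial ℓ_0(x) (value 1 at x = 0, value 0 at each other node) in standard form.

ℓ_0(x) = (1/384)x^4 - (5/96)x^3 + (35/96)x^2 - (25/24)x + 1

ℓ_0(x) = (x - 2)(x - 4)(x - 6)(x - 8) / [(-2)·(-4)·(-6)·(-8)]
       = (x^4 - 20x^3 + 140x^2 - 400x + 384) / (384)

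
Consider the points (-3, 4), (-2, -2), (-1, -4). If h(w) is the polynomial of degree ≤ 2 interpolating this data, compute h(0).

L_0(0) = (2)·(1)/[(-1)·(-2)] = 1
L_1(0) = (3)·(1)/[(1)·(-1)] = -3
L_2(0) = (3)·(2)/[(2)·(1)] = 3
Sum: 4·(1) + (-2)·(-3) + (-4)·(3) = -2

-2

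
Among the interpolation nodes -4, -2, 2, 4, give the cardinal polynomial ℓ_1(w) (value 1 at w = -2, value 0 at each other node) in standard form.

ℓ_1(w) = (1/48)w^3 - (1/24)w^2 - (1/3)w + 2/3

ℓ_1(w) = (w + 4)(w - 2)(w - 4) / [(2)·(-4)·(-6)]
       = (w^3 - 2w^2 - 16w + 32) / (48)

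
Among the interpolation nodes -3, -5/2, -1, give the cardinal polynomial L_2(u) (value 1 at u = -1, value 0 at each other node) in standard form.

L_2(u) = (u + 3)(u + 5/2) / [(2)·(3/2)]
       = (u^2 + (11/2)u + 15/2) / (3)

L_2(u) = (1/3)u^2 + (11/6)u + 5/2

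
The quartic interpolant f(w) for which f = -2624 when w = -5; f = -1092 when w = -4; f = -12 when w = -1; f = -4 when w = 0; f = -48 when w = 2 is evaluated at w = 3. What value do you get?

-280

Evaluate each Lagrange basis at w = 3:
L_0(3) = (7)·(4)·(3)·(1)/[(-1)·(-4)·(-5)·(-7)] = 3/5
L_1(3) = (8)·(4)·(3)·(1)/[(1)·(-3)·(-4)·(-6)] = -4/3
L_2(3) = (8)·(7)·(3)·(1)/[(4)·(3)·(-1)·(-3)] = 14/3
L_3(3) = (8)·(7)·(4)·(1)/[(5)·(4)·(1)·(-2)] = -28/5
L_4(3) = (8)·(7)·(4)·(3)/[(7)·(6)·(3)·(2)] = 8/3
Sum: (-2624)·(3/5) + (-1092)·(-4/3) + (-12)·(14/3) + (-4)·(-28/5) + (-48)·(8/3) = -280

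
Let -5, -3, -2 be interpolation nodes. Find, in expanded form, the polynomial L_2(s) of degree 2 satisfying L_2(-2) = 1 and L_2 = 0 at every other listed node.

L_2(s) = (s + 5)(s + 3) / [(3)·(1)]
       = (s^2 + 8s + 15) / (3)

L_2(s) = (1/3)s^2 + (8/3)s + 5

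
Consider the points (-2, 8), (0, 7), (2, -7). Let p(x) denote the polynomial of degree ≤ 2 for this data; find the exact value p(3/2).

Evaluate each Lagrange basis at x = 3/2:
L_0(3/2) = (3/2)·(-1/2)/[(-2)·(-4)] = -3/32
L_1(3/2) = (7/2)·(-1/2)/[(2)·(-2)] = 7/16
L_2(3/2) = (7/2)·(3/2)/[(4)·(2)] = 21/32
Sum: 8·(-3/32) + 7·(7/16) + (-7)·(21/32) = -73/32

-73/32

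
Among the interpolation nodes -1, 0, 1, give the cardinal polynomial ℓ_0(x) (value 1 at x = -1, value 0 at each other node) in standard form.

ℓ_0(x) = (1/2)x^2 - (1/2)x

ℓ_0(x) = x(x - 1) / [(-1)·(-2)]
       = (x^2 - x) / (2)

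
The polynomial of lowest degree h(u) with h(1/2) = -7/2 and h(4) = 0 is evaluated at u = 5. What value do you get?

1

Evaluate each Lagrange basis at u = 5:
L_0(5) = (1)/[(-7/2)] = -2/7
L_1(5) = (9/2)/[(7/2)] = 9/7
Sum: (-7/2)·(-2/7) + 0 = 1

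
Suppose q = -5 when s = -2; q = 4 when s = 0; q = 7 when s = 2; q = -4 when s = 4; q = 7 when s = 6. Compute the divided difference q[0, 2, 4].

q[0,2] = (7 - 4) / (2 - 0) = 3/2
q[2,4] = (-4 - 7) / (4 - 2) = -11/2
q[0,2,4] = (-11/2 - 3/2) / (4 - 0) = -7/4

-7/4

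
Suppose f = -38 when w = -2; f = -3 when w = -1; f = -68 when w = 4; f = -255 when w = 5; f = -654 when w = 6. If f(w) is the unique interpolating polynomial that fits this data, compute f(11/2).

Using Newton's divided-difference form:
f[-2,-1] = (-3 - (-38)) / (-1 - (-2)) = 35
f[-1,4] = (-68 - (-3)) / (4 - (-1)) = -13
f[4,5] = (-255 - (-68)) / (5 - 4) = -187
f[5,6] = (-654 - (-255)) / (6 - 5) = -399
f[-2,-1,4] = (-13 - 35) / (4 - (-2)) = -8
f[-1,4,5] = (-187 - (-13)) / (5 - (-1)) = -29
f[4,5,6] = (-399 - (-187)) / (6 - 4) = -106
f[-2,-1,4,5] = (-29 - (-8)) / (5 - (-2)) = -3
f[-1,4,5,6] = (-106 - (-29)) / (6 - (-1)) = -11
f[-2,-1,4,5,6] = (-11 - (-3)) / (6 - (-2)) = -1
f(11/2) = -38 + 35·(15/2) + (-8)·(15/2)·(13/2) + (-3)·(15/2)·(13/2)·(3/2) + (-1)·(15/2)·(13/2)·(3/2)·(1/2) = -6743/16

-6743/16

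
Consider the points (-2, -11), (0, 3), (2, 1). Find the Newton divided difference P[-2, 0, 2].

P[-2,0] = (3 - (-11)) / (0 - (-2)) = 7
P[0,2] = (1 - 3) / (2 - 0) = -1
P[-2,0,2] = (-1 - 7) / (2 - (-2)) = -2

-2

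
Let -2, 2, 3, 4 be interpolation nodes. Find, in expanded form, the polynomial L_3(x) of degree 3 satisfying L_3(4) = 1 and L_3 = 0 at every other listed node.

L_3(x) = (x + 2)(x - 2)(x - 3) / [(6)·(2)·(1)]
       = (x^3 - 3x^2 - 4x + 12) / (12)

L_3(x) = (1/12)x^3 - (1/4)x^2 - (1/3)x + 1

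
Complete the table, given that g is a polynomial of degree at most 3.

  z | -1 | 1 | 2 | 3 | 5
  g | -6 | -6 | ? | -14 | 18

The 4 known values determine g uniquely (degree ≤ 3).
Evaluate each Lagrange basis at z = 2:
L_0(2) = (1)·(-1)·(-3)/[(-2)·(-4)·(-6)] = -1/16
L_1(2) = (3)·(-1)·(-3)/[(2)·(-2)·(-4)] = 9/16
L_2(2) = (3)·(1)·(-3)/[(4)·(2)·(-2)] = 9/16
L_3(2) = (3)·(1)·(-1)/[(6)·(4)·(2)] = -1/16
Sum: (-6)·(-1/16) + (-6)·(9/16) + (-14)·(9/16) + 18·(-1/16) = -12

-12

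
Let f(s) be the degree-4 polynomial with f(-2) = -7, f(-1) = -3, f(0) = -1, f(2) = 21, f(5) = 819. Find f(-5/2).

-51/16

Evaluate each Lagrange basis at s = -5/2:
L_0(-5/2) = (-3/2)·(-5/2)·(-9/2)·(-15/2)/[(-1)·(-2)·(-4)·(-7)] = 2025/896
L_1(-5/2) = (-1/2)·(-5/2)·(-9/2)·(-15/2)/[(1)·(-1)·(-3)·(-6)] = -75/32
L_2(-5/2) = (-1/2)·(-3/2)·(-9/2)·(-15/2)/[(2)·(1)·(-2)·(-5)] = 81/64
L_3(-5/2) = (-1/2)·(-3/2)·(-5/2)·(-15/2)/[(4)·(3)·(2)·(-3)] = -25/128
L_4(-5/2) = (-1/2)·(-3/2)·(-5/2)·(-9/2)/[(7)·(6)·(5)·(3)] = 3/224
Sum: (-7)·(2025/896) + (-3)·(-75/32) + (-1)·(81/64) + 21·(-25/128) + 819·(3/224) = -51/16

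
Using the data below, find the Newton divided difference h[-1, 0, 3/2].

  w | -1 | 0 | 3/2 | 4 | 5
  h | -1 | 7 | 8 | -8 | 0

-44/15

h[-1,0] = (7 - (-1)) / (0 - (-1)) = 8
h[0,3/2] = (8 - 7) / (3/2 - 0) = 2/3
h[-1,0,3/2] = (2/3 - 8) / (3/2 - (-1)) = -44/15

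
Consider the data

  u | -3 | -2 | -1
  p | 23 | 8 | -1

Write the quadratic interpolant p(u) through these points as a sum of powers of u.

p(u) = 3u^2 - 4

Build the Lagrange basis polynomials:
L_0(u) = (u + 2)(u + 1) / [2] = (1/2)u^2 + (3/2)u + 1
L_1(u) = (u + 3)(u + 1) / [-1] = -u^2 - 4u - 3
L_2(u) = (u + 3)(u + 2) / [2] = (1/2)u^2 + (5/2)u + 3
p(u) = 23·L_0 + 8·L_1 + (-1)·L_2
  23·L_0(u) = (23/2)u^2 + (69/2)u + 23
  8·L_1(u) = -8u^2 - 32u - 24
  (-1)·L_2(u) = -(1/2)u^2 - (5/2)u - 3
Adding term by term: 3u^2 - 4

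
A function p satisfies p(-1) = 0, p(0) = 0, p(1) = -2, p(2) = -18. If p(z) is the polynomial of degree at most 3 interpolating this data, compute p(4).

-140

Evaluate each Lagrange basis at z = 4:
L_0(4) = (4)·(3)·(2)/[(-1)·(-2)·(-3)] = -4
L_1(4) = (5)·(3)·(2)/[(1)·(-1)·(-2)] = 15
L_2(4) = (5)·(4)·(2)/[(2)·(1)·(-1)] = -20
L_3(4) = (5)·(4)·(3)/[(3)·(2)·(1)] = 10
Sum: 0 + 0 + (-2)·(-20) + (-18)·(10) = -140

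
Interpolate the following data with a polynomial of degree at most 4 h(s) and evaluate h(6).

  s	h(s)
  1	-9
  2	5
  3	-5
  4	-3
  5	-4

-74

Evaluate each Lagrange basis at s = 6:
L_0(6) = (4)·(3)·(2)·(1)/[(-1)·(-2)·(-3)·(-4)] = 1
L_1(6) = (5)·(3)·(2)·(1)/[(1)·(-1)·(-2)·(-3)] = -5
L_2(6) = (5)·(4)·(2)·(1)/[(2)·(1)·(-1)·(-2)] = 10
L_3(6) = (5)·(4)·(3)·(1)/[(3)·(2)·(1)·(-1)] = -10
L_4(6) = (5)·(4)·(3)·(2)/[(4)·(3)·(2)·(1)] = 5
Sum: (-9)·(1) + 5·(-5) + (-5)·(10) + (-3)·(-10) + (-4)·(5) = -74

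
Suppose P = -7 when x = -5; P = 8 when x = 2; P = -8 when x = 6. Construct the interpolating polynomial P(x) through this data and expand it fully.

P(x) = -(43/77)x^2 + (36/77)x + 716/77

Build the Lagrange basis polynomials:
L_0(x) = (x - 2)(x - 6) / [77] = (1/77)x^2 - (8/77)x + 12/77
L_1(x) = (x + 5)(x - 6) / [-28] = -(1/28)x^2 + (1/28)x + 15/14
L_2(x) = (x + 5)(x - 2) / [44] = (1/44)x^2 + (3/44)x - 5/22
P(x) = (-7)·L_0 + 8·L_1 + (-8)·L_2
  (-7)·L_0(x) = -(1/11)x^2 + (8/11)x - 12/11
  8·L_1(x) = -(2/7)x^2 + (2/7)x + 60/7
  (-8)·L_2(x) = -(2/11)x^2 - (6/11)x + 20/11
Adding term by term: -(43/77)x^2 + (36/77)x + 716/77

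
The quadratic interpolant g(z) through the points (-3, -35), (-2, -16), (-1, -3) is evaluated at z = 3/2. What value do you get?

Evaluate each Lagrange basis at z = 3/2:
L_0(3/2) = (7/2)·(5/2)/[(-1)·(-2)] = 35/8
L_1(3/2) = (9/2)·(5/2)/[(1)·(-1)] = -45/4
L_2(3/2) = (9/2)·(7/2)/[(2)·(1)] = 63/8
Sum: (-35)·(35/8) + (-16)·(-45/4) + (-3)·(63/8) = 13/4

13/4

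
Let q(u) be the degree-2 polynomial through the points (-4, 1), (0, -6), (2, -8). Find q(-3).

L_0(-3) = (-3)·(-5)/[(-4)·(-6)] = 5/8
L_1(-3) = (1)·(-5)/[(4)·(-2)] = 5/8
L_2(-3) = (1)·(-3)/[(6)·(2)] = -1/4
Sum: 1·(5/8) + (-6)·(5/8) + (-8)·(-1/4) = -9/8

-9/8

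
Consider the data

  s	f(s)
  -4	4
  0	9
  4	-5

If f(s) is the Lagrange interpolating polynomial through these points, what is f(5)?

-367/32

L_0(5) = (5)·(1)/[(-4)·(-8)] = 5/32
L_1(5) = (9)·(1)/[(4)·(-4)] = -9/16
L_2(5) = (9)·(5)/[(8)·(4)] = 45/32
Sum: 4·(5/32) + 9·(-9/16) + (-5)·(45/32) = -367/32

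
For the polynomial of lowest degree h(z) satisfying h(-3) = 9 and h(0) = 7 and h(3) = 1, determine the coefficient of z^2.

-2/9

Build the Lagrange basis polynomials:
L_0(z) = z(z - 3) / [18] = (1/18)z^2 - (1/6)z
L_1(z) = (z + 3)(z - 3) / [-9] = -(1/9)z^2 + 1
L_2(z) = (z + 3)z / [18] = (1/18)z^2 + (1/6)z
h(z) = 9·L_0 + 7·L_1 + 1·L_2
Only the coefficient of z^2 is needed; take it from each L_i and combine:
9·(1/18) + 7·(-1/9) + 1·(1/18) = -2/9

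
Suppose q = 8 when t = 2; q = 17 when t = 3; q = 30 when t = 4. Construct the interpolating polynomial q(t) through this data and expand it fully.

q(t) = 2t^2 - t + 2

Build the Lagrange basis polynomials:
L_0(t) = (t - 3)(t - 4) / [2] = (1/2)t^2 - (7/2)t + 6
L_1(t) = (t - 2)(t - 4) / [-1] = -t^2 + 6t - 8
L_2(t) = (t - 2)(t - 3) / [2] = (1/2)t^2 - (5/2)t + 3
q(t) = 8·L_0 + 17·L_1 + 30·L_2
  8·L_0(t) = 4t^2 - 28t + 48
  17·L_1(t) = -17t^2 + 102t - 136
  30·L_2(t) = 15t^2 - 75t + 90
Adding term by term: 2t^2 - t + 2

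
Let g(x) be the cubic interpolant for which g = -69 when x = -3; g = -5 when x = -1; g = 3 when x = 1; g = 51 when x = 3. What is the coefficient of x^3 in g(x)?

2

Build the Lagrange basis polynomials:
L_0(x) = (x + 1)(x - 1)(x - 3) / [-48] = -(1/48)x^3 + (1/16)x^2 + (1/48)x - 1/16
L_1(x) = (x + 3)(x - 1)(x - 3) / [16] = (1/16)x^3 - (1/16)x^2 - (9/16)x + 9/16
L_2(x) = (x + 3)(x + 1)(x - 3) / [-16] = -(1/16)x^3 - (1/16)x^2 + (9/16)x + 9/16
L_3(x) = (x + 3)(x + 1)(x - 1) / [48] = (1/48)x^3 + (1/16)x^2 - (1/48)x - 1/16
g(x) = (-69)·L_0 + (-5)·L_1 + 3·L_2 + 51·L_3
Only the coefficient of x^3 is needed; take it from each L_i and combine:
(-69)·(-1/48) + (-5)·(1/16) + 3·(-1/16) + 51·(1/48) = 2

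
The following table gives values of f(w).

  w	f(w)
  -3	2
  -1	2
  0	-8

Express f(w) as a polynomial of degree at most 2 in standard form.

Build the Lagrange basis polynomials:
L_0(w) = (w + 1)w / [6] = (1/6)w^2 + (1/6)w
L_1(w) = (w + 3)w / [-2] = -(1/2)w^2 - (3/2)w
L_2(w) = (w + 3)(w + 1) / [3] = (1/3)w^2 + (4/3)w + 1
f(w) = 2·L_0 + 2·L_1 + (-8)·L_2
  2·L_0(w) = (1/3)w^2 + (1/3)w
  2·L_1(w) = -w^2 - 3w
  (-8)·L_2(w) = -(8/3)w^2 - (32/3)w - 8
Adding term by term: -(10/3)w^2 - (40/3)w - 8

f(w) = -(10/3)w^2 - (40/3)w - 8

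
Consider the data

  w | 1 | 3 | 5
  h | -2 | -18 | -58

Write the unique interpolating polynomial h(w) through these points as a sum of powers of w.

Newton's divided differences:
h[1,3] = (-18 - (-2)) / (3 - 1) = -8
h[3,5] = (-58 - (-18)) / (5 - 3) = -20
h[1,3,5] = (-20 - (-8)) / (5 - 1) = -3
h(w) = -2 + (-8)·(w - 1) + (-3)·(w - 1)(w - 3)
Expanding: h(w) = -3w^2 + 4w - 3

h(w) = -3w^2 + 4w - 3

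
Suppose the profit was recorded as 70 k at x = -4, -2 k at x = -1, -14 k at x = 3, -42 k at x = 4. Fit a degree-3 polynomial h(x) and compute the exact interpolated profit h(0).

Using Newton's divided-difference form:
h[-4,-1] = (-2 - 70) / (-1 - (-4)) = -24
h[-1,3] = (-14 - (-2)) / (3 - (-1)) = -3
h[3,4] = (-42 - (-14)) / (4 - 3) = -28
h[-4,-1,3] = (-3 - (-24)) / (3 - (-4)) = 3
h[-1,3,4] = (-28 - (-3)) / (4 - (-1)) = -5
h[-4,-1,3,4] = (-5 - 3) / (4 - (-4)) = -1
h(0) = 70 + (-24)·(4) + 3·(4)·(1) + (-1)·(4)·(1)·(-3) = -2

-2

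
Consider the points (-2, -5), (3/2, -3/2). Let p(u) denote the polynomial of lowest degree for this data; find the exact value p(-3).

Evaluate each Lagrange basis at u = -3:
L_0(-3) = (-9/2)/[(-7/2)] = 9/7
L_1(-3) = (-1)/[(7/2)] = -2/7
Sum: (-5)·(9/7) + (-3/2)·(-2/7) = -6

-6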